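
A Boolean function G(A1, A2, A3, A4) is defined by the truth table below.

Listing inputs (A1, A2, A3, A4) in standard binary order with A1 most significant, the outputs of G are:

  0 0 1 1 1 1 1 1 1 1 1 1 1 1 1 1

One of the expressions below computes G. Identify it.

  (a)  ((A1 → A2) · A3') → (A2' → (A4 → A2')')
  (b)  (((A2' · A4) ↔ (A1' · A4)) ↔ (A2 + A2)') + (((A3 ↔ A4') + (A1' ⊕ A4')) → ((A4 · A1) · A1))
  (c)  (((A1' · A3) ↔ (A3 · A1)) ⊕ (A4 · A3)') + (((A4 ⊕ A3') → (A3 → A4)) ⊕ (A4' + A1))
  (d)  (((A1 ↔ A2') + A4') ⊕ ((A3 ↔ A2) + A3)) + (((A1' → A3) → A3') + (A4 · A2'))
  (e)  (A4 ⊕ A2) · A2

a

(b) disagrees with G on (0,0,0,0) (formula → 1, table → 0); rule it out.
(c) disagrees with G on (0,0,0,1) (formula → 1, table → 0); rule it out.
(d) disagrees with G on (0,0,0,0) (formula → 1, table → 0); rule it out.
(e) disagrees with G on (0,0,1,0) (formula → 0, table → 1); rule it out.
(a) is the remaining candidate, and it agrees with G on all 16 inputs.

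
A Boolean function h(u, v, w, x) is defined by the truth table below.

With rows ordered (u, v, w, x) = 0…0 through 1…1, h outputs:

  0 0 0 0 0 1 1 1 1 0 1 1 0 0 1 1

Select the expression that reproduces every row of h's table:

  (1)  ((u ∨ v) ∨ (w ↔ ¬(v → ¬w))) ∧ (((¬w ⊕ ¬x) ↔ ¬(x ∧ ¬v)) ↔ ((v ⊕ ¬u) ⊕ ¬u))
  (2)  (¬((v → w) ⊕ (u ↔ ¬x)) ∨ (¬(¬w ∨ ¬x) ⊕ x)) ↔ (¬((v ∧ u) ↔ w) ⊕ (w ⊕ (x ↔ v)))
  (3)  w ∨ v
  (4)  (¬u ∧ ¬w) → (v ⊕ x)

(1) disagrees with h on (0,0,0,0) (formula → 1, table → 0); rule it out.
(3) disagrees with h on (0,0,1,0) (formula → 1, table → 0); rule it out.
(4) disagrees with h on (0,0,0,1) (formula → 1, table → 0); rule it out.
That leaves (2). Evaluating it on every row reproduces the table of h exactly.

2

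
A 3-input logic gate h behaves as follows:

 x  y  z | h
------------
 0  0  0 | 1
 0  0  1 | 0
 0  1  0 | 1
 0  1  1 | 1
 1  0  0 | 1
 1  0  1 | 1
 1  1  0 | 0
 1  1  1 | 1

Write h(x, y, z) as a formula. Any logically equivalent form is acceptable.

The 0-rows are (0,0,1), (1,1,0). Take each as a conjunction (¬x·¬y·z, x·y·¬z), form their disjunction, and complement — that gives a formula that is 1 everywhere h is.

h(x, y, z) = NOT (((NOT x AND NOT y) AND z) OR ((x AND y) AND NOT z))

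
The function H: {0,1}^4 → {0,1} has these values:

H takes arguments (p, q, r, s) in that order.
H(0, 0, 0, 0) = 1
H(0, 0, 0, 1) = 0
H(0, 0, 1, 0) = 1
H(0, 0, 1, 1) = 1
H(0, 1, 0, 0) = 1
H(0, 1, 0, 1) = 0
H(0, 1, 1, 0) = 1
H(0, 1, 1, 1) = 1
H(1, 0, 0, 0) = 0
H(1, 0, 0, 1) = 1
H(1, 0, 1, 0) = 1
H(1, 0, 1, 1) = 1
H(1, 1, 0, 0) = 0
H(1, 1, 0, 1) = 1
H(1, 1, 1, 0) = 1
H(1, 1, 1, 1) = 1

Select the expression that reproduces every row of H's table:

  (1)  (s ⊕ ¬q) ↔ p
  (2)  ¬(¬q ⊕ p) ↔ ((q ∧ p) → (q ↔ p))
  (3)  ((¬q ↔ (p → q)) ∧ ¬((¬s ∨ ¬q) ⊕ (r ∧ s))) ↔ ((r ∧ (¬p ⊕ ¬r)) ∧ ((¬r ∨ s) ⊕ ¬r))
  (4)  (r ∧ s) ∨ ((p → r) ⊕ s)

4

(1) disagrees with H on (0,0,0,0) (formula → 0, table → 1); rule it out.
(2) disagrees with H on (0,0,0,0) (formula → 0, table → 1); rule it out.
(3) disagrees with H on (0,0,0,1) (formula → 1, table → 0); rule it out.
That leaves (4). Evaluating it on every row reproduces the table of H exactly.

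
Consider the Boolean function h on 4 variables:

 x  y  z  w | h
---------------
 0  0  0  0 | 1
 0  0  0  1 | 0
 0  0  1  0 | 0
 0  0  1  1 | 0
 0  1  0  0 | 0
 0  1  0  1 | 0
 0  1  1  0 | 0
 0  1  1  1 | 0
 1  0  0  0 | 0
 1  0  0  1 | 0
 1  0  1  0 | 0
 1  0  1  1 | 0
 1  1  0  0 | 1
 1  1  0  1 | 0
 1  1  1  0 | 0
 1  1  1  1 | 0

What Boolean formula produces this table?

Collect the rows where h=1 — (0,0,0,0), (1,1,0,0) — and write one minterm per row: ¬x·¬y·¬z·¬w, x·y·¬z·¬w. Their union (logical OR) reproduces the table exactly.

h(x, y, z, w) = (((¬x ∧ ¬y) ∧ ¬z) ∧ ¬w) ∨ (((x ∧ y) ∧ ¬z) ∧ ¬w)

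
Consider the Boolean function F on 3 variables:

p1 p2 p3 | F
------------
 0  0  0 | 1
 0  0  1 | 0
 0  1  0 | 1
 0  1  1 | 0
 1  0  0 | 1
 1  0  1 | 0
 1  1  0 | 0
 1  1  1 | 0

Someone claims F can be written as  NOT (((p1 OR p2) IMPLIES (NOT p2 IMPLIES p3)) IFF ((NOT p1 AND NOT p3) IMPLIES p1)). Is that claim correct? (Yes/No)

Check the formula against F row by row:
  p1=0, p2=0, p3=0: formula gives 1, F = 1 ✓
  p1=0, p2=0, p3=1: formula gives 0, F = 0 ✓
  p1=0, p2=1, p3=0: formula gives 1, F = 1 ✓
  p1=0, p2=1, p3=1: formula gives 0, F = 0 ✓
  p1=1, p2=0, p3=0: formula gives 1, F = 1 ✓
  …and likewise for the remaining 3 rows.
No disagreement on any input; they are logically equivalent.

Yes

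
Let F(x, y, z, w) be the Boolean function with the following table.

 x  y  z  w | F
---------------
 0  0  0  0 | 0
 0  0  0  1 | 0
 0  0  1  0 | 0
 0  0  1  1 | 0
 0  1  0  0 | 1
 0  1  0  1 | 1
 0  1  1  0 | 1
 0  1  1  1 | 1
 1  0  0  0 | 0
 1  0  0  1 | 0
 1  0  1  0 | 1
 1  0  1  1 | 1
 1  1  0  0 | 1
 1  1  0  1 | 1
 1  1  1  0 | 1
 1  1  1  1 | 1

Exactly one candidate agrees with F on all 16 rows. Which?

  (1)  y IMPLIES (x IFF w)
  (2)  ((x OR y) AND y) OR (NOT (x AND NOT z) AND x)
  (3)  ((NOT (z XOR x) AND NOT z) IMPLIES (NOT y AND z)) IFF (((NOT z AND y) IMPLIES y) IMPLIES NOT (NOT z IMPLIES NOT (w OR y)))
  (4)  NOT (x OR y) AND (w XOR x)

(1) disagrees with F on (0,0,0,0) (formula → 1, table → 0); rule it out.
(3) disagrees with F on (0,0,0,0) (formula → 1, table → 0); rule it out.
(4) disagrees with F on (0,0,0,1) (formula → 1, table → 0); rule it out.
(2) is the remaining candidate, and it agrees with F on all 16 inputs.

2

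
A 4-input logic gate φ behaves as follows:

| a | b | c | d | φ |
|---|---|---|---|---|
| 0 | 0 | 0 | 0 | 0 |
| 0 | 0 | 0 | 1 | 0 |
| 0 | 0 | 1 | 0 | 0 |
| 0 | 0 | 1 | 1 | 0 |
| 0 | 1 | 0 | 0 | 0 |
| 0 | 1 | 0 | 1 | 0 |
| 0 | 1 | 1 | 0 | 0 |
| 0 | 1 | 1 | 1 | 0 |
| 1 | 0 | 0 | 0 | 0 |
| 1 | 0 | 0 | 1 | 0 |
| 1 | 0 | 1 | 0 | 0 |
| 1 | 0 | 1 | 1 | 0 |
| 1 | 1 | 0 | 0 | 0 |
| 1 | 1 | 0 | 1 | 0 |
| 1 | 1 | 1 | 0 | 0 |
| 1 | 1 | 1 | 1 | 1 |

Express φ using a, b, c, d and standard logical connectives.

φ(a, b, c, d) = ((a ∧ b) ∧ c) ∧ d

The output is 1 only when every input is 1 — the AND of all inputs.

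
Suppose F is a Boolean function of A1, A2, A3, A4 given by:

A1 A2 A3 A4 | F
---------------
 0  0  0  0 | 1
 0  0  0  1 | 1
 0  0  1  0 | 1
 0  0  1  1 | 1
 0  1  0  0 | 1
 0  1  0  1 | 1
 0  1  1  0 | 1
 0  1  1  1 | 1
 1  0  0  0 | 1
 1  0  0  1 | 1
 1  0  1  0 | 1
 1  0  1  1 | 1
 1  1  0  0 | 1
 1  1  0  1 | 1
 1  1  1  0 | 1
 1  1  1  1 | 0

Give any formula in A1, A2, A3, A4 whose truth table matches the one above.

The output is 0 only when every input is 1 — NAND of all inputs.

F(A1, A2, A3, A4) = (((A1 · A2) · A3) · A4)'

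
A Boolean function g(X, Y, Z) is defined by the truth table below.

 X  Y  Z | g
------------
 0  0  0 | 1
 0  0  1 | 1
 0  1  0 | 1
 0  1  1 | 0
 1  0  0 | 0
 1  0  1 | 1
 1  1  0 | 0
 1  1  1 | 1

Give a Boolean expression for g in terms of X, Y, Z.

There are just 3 zero rows: (0,1,1), (1,0,0), (1,1,0). Their minterms are ¬X·Y·Z, X·¬Y·¬Z, X·Y·¬Z; the OR of those covers precisely the 0-outputs, and negating it yields g.

g(X, Y, Z) = ¬((((¬X ∧ Y) ∧ Z) ∨ ((X ∧ ¬Y) ∧ ¬Z)) ∨ ((X ∧ Y) ∧ ¬Z))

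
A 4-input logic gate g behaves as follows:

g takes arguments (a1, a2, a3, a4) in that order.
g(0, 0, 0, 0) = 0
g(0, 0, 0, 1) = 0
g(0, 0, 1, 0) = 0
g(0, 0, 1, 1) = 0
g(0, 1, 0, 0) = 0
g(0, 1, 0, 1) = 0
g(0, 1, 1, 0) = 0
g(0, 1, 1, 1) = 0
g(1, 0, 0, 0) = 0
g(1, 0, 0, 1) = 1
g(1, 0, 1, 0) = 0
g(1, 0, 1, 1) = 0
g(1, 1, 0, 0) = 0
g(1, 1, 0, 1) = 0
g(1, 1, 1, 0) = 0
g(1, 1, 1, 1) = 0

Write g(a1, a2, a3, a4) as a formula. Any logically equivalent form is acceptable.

g is 1 on exactly one input, (1,0,0,1), whose minterm is a1·¬a2·¬a3·a4. So g is just that conjunction.

g(a1, a2, a3, a4) = ((a1 and not a2) and not a3) and a4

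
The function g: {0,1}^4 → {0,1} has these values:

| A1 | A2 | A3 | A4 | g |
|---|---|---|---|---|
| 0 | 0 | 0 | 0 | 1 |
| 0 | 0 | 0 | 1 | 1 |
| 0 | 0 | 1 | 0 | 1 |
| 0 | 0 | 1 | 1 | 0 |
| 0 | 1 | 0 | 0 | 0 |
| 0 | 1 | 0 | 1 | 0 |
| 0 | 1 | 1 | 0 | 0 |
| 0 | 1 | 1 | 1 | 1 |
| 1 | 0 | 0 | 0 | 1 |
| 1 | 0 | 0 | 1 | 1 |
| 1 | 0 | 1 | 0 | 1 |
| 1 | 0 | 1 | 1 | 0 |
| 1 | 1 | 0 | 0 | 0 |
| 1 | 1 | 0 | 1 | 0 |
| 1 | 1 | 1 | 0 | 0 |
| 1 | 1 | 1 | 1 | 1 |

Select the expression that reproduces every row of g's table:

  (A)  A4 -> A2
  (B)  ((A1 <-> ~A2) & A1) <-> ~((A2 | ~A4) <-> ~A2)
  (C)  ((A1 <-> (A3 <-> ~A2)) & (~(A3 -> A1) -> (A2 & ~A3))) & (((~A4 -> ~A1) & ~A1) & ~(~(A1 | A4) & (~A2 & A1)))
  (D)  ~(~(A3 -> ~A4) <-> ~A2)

(A): at (0,0,0,1) it gives 0, but g = 1 — eliminated.
(B): at (0,0,0,1) it gives 0, but g = 1 — eliminated.
(C): at (0,0,1,0) it gives 0, but g = 1 — eliminated.
Only (D) survives; checking it on all 16 rows confirms it matches g.

D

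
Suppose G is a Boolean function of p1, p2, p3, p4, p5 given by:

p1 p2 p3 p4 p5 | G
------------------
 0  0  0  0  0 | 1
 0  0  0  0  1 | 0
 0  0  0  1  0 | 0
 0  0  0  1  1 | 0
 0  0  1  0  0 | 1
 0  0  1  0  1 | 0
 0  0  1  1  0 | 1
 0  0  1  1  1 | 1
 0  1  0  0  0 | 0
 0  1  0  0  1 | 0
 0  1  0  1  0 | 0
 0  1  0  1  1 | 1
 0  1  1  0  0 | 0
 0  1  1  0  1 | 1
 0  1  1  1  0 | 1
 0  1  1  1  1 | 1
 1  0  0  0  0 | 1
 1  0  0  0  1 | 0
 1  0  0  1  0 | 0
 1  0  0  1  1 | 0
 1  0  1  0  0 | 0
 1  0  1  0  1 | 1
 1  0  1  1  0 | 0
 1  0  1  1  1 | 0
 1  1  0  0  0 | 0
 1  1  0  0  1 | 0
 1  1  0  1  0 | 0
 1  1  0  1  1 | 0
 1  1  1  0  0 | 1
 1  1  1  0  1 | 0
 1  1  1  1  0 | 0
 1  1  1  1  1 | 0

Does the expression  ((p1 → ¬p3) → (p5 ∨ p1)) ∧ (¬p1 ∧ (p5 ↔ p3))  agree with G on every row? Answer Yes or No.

No

Test each input against both G and the formula:
  p1=0, p2=0, p3=0, p4=0, p5=0: formula gives 0, but G = 1 ✗
A single disagreement suffices: at (0,0,0,0,0) they differ, so the formula does not compute G.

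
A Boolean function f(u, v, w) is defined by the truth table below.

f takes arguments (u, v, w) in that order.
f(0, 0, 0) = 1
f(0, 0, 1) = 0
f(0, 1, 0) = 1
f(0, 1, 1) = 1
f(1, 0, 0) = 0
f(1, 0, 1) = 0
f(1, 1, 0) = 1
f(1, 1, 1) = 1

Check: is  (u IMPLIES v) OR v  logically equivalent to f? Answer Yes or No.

Check the formula against f row by row:
  u=0, v=0, w=0: formula gives 1, f = 1 ✓
  u=0, v=0, w=1: formula gives 1, but f = 0 ✗
Row (0,0,1) is a counterexample, so the formula is not equivalent to f.

No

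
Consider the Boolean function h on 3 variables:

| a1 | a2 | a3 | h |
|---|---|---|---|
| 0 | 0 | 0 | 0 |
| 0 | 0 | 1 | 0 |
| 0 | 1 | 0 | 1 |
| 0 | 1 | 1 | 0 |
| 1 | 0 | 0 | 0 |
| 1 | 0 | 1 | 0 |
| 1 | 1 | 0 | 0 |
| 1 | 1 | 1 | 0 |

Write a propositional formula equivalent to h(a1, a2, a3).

h(a1, a2, a3) = (~a1 & a2) & ~a3

Only row (0,1,0) gives 1. That row's minterm ¬a1·a2·¬a3 is h directly.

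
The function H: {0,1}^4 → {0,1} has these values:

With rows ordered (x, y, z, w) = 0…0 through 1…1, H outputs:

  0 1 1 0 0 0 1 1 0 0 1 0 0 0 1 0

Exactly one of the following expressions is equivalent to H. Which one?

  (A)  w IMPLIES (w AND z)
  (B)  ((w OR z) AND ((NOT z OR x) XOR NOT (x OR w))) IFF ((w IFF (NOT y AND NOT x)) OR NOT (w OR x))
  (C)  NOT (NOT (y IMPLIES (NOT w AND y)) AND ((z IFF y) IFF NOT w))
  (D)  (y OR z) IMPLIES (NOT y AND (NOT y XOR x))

B

(A) fails at (0,0,0,0): the formula yields 1, H is 0.
(C) fails at (0,0,0,0): the formula yields 1, H is 0.
(D) fails at (0,0,0,0): the formula yields 1, H is 0.
(B) is the remaining candidate, and it agrees with H on all 16 inputs.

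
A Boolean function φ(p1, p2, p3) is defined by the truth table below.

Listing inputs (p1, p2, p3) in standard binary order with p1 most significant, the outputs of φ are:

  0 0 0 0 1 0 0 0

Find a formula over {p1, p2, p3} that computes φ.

φ(p1, p2, p3) = (p1 · p2') · p3'

φ is 1 on exactly one input, (1,0,0), whose minterm is p1·¬p2·¬p3. So φ is just that conjunction.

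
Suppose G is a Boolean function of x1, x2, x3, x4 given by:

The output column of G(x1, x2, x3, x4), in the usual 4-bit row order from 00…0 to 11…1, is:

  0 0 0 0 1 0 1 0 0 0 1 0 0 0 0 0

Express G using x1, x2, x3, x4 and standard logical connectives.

G(x1, x2, x3, x4) = ((((not x1 and x2) and not x3) and not x4) or (((not x1 and x2) and x3) and not x4)) or (((x1 and not x2) and x3) and not x4)

G=1 on 3 inputs: (0,1,0,0), (0,1,1,0), (1,0,1,0). Reading each as a conjunction of literals (¬x1·x2·¬x3·¬x4, ¬x1·x2·x3·¬x4, x1·¬x2·x3·¬x4) and taking the OR gives the canonical DNF.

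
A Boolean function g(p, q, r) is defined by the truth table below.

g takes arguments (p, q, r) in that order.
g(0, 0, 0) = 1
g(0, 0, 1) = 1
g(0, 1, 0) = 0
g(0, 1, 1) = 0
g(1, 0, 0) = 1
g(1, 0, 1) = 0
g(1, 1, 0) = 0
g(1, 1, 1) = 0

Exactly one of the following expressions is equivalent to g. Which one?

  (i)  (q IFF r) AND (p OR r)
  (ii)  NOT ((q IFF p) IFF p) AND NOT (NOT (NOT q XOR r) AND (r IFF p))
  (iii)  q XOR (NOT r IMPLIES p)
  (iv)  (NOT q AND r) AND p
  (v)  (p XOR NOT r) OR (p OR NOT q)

ii

(i): at (0,0,0) it gives 0, but g = 1 — eliminated.
(iii): at (0,0,0) it gives 0, but g = 1 — eliminated.
(iv): at (0,0,0) it gives 0, but g = 1 — eliminated.
(v): at (0,1,0) it gives 1, but g = 0 — eliminated.
That leaves (ii). Evaluating it on every row reproduces the table of g exactly.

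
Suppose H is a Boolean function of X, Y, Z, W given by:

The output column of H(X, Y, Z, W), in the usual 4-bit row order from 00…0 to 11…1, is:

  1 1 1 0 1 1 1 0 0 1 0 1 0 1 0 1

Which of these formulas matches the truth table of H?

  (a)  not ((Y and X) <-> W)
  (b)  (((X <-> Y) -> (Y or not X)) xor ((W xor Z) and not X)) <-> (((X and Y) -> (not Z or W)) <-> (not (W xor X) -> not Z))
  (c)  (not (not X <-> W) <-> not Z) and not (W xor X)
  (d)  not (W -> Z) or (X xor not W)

(a) disagrees with H on (0,0,0,0) (formula → 0, table → 1); rule it out.
(b) disagrees with H on (0,0,0,1) (formula → 0, table → 1); rule it out.
(c) disagrees with H on (0,0,0,1) (formula → 0, table → 1); rule it out.
(d) is the remaining candidate, and it agrees with H on all 16 inputs.

d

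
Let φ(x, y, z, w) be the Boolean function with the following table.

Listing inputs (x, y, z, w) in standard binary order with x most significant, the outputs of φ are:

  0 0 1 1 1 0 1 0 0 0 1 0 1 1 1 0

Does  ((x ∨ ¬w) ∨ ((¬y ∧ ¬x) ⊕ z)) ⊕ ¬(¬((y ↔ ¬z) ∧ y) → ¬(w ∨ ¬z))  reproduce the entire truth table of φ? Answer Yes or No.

Test each input against both φ and the formula:
  x=0, y=0, z=0, w=0: formula gives 0, φ = 0 ✓
  x=0, y=0, z=0, w=1: formula gives 0, φ = 0 ✓
  x=0, y=0, z=1, w=0: formula gives 1, φ = 1 ✓
  x=0, y=0, z=1, w=1: formula gives 1, φ = 1 ✓
  … (the remaining 12 rows also agree.)
Every row agrees, so the formula is equivalent.

Yes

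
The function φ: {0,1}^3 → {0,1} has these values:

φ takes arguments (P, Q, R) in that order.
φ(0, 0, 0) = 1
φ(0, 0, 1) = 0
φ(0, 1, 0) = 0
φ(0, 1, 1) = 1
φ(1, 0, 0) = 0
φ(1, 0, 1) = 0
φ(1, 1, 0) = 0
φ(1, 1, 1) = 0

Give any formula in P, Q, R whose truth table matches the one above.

φ(P, Q, R) = ((not P and not Q) and not R) or ((not P and Q) and R)

Collect the rows where φ=1 — (0,0,0), (0,1,1) — and write one minterm per row: ¬P·¬Q·¬R, ¬P·Q·R. Their union (logical OR) reproduces the table exactly.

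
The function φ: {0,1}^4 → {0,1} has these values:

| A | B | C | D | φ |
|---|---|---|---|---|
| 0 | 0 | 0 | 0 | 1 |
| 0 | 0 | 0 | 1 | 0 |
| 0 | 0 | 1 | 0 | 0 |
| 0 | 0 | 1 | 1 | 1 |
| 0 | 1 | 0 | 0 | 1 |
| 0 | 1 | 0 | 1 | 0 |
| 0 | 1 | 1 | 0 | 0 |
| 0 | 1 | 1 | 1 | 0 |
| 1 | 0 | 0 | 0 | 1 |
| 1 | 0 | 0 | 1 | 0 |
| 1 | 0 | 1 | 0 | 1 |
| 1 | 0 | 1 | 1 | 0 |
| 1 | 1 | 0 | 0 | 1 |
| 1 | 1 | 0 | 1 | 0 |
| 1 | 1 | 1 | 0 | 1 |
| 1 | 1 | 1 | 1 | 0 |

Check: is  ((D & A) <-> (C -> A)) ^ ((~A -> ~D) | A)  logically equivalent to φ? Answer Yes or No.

No

Check the formula against φ row by row:
  A=0, B=0, C=0, D=0: formula gives 1, φ = 1 ✓
  A=0, B=0, C=0, D=1: formula gives 0, φ = 0 ✓
  A=0, B=0, C=1, D=0: formula gives 0, φ = 0 ✓
  A=0, B=0, C=1, D=1: formula gives 1, φ = 1 ✓
  …
  A=0, B=1, C=1, D=1: formula gives 1, but φ = 0 ✗
Since they disagree at (0,1,1,1), the expression is not a correct formula for φ.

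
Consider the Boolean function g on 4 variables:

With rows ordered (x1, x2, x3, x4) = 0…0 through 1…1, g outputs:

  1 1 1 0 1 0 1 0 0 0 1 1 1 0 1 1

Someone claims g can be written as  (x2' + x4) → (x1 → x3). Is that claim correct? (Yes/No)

No

Evaluate (x2' + x4) → (x1 → x3) on each row and compare to g:
  x1=0, x2=0, x3=0, x4=0: formula gives 1, g = 1 ✓
  x1=0, x2=0, x3=0, x4=1: formula gives 1, g = 1 ✓
  x1=0, x2=0, x3=1, x4=0: formula gives 1, g = 1 ✓
  x1=0, x2=0, x3=1, x4=1: formula gives 1, but g = 0 ✗
Since they disagree at (0,0,1,1), the expression is not a correct formula for g.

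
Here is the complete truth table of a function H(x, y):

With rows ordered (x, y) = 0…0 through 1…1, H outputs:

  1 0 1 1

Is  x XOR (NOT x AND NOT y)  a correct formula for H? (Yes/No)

Evaluate x XOR (NOT x AND NOT y) on each row and compare to H:
  x=0, y=0: formula gives 1, H = 1 ✓
  x=0, y=1: formula gives 0, H = 0 ✓
  x=1, y=0: formula gives 1, H = 1 ✓
  x=1, y=1: formula gives 1, H = 1 ✓
Every row agrees, so the formula is equivalent.

Yes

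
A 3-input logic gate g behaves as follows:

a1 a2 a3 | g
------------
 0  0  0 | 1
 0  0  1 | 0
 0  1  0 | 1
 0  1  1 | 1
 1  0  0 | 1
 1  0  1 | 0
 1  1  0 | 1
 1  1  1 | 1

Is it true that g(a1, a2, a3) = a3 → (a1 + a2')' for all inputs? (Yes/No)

No

Check the formula against g row by row:
  a1=0, a2=0, a3=0: formula gives 1, g = 1 ✓
  a1=0, a2=0, a3=1: formula gives 0, g = 0 ✓
  a1=0, a2=1, a3=0: formula gives 1, g = 1 ✓
  a1=0, a2=1, a3=1: formula gives 1, g = 1 ✓
  a1=1, a2=0, a3=0: formula gives 1, g = 1 ✓
  …
  a1=1, a2=1, a3=1: formula gives 0, but g = 1 ✗
Since they disagree at (1,1,1), the expression is not a correct formula for g.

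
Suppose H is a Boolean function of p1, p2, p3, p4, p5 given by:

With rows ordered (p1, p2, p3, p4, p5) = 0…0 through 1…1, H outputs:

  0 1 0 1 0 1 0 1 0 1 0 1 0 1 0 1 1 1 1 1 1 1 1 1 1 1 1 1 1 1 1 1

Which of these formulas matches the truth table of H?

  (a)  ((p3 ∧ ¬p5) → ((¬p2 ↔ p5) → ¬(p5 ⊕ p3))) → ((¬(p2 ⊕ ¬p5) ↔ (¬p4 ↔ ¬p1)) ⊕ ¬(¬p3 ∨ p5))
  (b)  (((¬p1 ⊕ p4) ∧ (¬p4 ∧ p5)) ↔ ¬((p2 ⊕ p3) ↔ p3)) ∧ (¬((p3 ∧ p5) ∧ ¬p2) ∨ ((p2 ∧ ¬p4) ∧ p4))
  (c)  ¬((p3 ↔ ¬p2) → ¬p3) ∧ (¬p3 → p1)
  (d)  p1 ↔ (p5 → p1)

d

(a) fails at (0,0,0,1,0): the formula yields 1, H is 0.
(b) fails at (0,0,0,0,0): the formula yields 1, H is 0.
(c) fails at (0,0,0,0,1): the formula yields 0, H is 1.
That leaves (d). Evaluating it on every row reproduces the table of H exactly.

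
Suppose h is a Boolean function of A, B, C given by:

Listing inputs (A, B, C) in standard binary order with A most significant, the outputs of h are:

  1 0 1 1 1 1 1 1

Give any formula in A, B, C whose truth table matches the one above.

Only row (0,0,1) gives 0. So h is 1 everywhere except there — the complement of the minterm ¬A·¬B·C.

h(A, B, C) = NOT ((NOT A AND NOT B) AND C)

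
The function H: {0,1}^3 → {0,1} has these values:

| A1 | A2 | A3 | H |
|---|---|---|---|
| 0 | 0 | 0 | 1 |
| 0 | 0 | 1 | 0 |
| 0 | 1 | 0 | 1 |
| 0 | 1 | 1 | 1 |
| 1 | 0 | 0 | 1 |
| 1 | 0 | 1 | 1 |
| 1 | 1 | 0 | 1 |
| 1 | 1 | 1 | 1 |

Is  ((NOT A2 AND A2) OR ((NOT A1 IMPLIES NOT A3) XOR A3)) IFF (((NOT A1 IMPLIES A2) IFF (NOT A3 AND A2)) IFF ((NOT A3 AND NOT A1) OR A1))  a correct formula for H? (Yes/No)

No

Test each input against both H and the formula:
  A1=0, A2=0, A3=0: formula gives 1, H = 1 ✓
  A1=0, A2=0, A3=1: formula gives 0, H = 0 ✓
  A1=0, A2=1, A3=0: formula gives 1, H = 1 ✓
  A1=0, A2=1, A3=1: formula gives 1, H = 1 ✓
  A1=1, A2=0, A3=0: formula gives 0, but H = 1 ✗
A single disagreement suffices: at (1,0,0) they differ, so the formula does not compute H.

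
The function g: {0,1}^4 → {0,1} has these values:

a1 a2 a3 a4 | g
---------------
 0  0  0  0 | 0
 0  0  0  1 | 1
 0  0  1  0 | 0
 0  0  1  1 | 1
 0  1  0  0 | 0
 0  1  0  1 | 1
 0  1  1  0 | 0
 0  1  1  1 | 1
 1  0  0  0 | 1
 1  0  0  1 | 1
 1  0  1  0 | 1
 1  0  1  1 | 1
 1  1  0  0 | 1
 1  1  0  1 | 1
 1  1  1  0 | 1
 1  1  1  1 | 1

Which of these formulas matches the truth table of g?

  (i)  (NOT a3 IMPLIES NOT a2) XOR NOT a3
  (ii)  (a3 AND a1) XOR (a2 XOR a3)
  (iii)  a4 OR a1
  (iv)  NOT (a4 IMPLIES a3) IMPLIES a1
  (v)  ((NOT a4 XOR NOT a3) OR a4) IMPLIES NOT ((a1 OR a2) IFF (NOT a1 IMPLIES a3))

iii

(i) disagrees with g on (0,0,0,1) (formula → 0, table → 1); rule it out.
(ii) disagrees with g on (0,0,0,1) (formula → 0, table → 1); rule it out.
(iv) disagrees with g on (0,0,0,0) (formula → 1, table → 0); rule it out.
(v) disagrees with g on (0,0,0,0) (formula → 1, table → 0); rule it out.
(iii) is the remaining candidate, and it agrees with g on all 16 inputs.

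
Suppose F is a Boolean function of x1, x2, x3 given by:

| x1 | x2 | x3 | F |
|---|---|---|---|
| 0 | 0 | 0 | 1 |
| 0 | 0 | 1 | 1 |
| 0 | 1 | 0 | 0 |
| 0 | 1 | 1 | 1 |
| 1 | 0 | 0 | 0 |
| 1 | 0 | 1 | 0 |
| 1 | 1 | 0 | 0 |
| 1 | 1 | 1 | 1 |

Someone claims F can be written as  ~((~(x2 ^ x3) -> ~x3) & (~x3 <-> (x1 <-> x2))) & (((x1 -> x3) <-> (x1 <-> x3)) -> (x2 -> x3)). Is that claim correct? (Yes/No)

Evaluate ~((~(x2 ^ x3) -> ~x3) & (~x3 <-> (x1 <-> x2))) & (((x1 -> x3) <-> (x1 <-> x3)) -> (x2 -> x3)) on each row and compare to F:
  x1=0, x2=0, x3=0: formula gives 0, but F = 1 ✗
A single disagreement suffices: at (0,0,0) they differ, so the formula does not compute F.

No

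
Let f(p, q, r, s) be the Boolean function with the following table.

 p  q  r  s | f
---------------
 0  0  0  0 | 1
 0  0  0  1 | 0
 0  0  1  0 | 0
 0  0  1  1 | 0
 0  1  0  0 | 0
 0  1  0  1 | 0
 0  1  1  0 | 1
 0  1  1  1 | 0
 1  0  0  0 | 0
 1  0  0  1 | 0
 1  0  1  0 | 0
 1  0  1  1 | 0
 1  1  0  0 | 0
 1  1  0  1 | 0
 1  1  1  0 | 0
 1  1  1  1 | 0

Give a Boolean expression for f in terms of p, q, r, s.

f=1 on 2 inputs: (0,0,0,0), (0,1,1,0). Reading each as a conjunction of literals (¬p·¬q·¬r·¬s, ¬p·q·r·¬s) and taking the OR gives the canonical DNF.

f(p, q, r, s) = (((~p & ~q) & ~r) & ~s) | (((~p & q) & r) & ~s)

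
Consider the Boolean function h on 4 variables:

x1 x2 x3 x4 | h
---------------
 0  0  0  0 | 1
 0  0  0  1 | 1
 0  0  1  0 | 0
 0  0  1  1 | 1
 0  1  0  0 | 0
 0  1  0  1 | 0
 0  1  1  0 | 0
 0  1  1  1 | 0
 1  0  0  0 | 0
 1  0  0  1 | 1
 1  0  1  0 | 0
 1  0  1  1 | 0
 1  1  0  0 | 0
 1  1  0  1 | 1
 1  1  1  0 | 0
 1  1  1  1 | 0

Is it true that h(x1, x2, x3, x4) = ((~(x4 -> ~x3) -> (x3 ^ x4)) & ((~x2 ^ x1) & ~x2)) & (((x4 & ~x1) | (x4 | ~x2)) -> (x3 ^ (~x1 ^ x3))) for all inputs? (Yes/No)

Evaluate ((~(x4 -> ~x3) -> (x3 ^ x4)) & ((~x2 ^ x1) & ~x2)) & (((x4 & ~x1) | (x4 | ~x2)) -> (x3 ^ (~x1 ^ x3))) on each row and compare to h:
  x1=0, x2=0, x3=0, x4=0: formula gives 1, h = 1 ✓
  x1=0, x2=0, x3=0, x4=1: formula gives 1, h = 1 ✓
  x1=0, x2=0, x3=1, x4=0: formula gives 1, but h = 0 ✗
Row (0,0,1,0) is a counterexample, so the formula is not equivalent to h.

No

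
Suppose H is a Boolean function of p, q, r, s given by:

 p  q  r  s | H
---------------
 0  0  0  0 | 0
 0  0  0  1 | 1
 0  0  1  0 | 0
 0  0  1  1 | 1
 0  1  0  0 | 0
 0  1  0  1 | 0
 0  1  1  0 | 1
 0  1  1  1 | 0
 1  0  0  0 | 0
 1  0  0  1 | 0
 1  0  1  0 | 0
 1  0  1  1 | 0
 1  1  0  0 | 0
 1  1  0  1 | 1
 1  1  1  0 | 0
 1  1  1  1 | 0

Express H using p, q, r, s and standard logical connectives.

H(p, q, r, s) = (((((NOT p AND NOT q) AND NOT r) AND s) OR (((NOT p AND NOT q) AND r) AND s)) OR (((NOT p AND q) AND r) AND NOT s)) OR (((p AND q) AND NOT r) AND s)

H=1 on 4 inputs: (0,0,0,1), (0,0,1,1), (0,1,1,0), (1,1,0,1). Reading each as a conjunction of literals (¬p·¬q·¬r·s, ¬p·¬q·r·s, ¬p·q·r·¬s, p·q·¬r·s) and taking the OR gives the canonical DNF.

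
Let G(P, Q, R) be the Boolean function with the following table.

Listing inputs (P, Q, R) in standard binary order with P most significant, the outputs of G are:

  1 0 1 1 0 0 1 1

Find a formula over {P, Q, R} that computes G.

G is 0 on only 3 rows — (0,0,1), (1,0,0), (1,0,1). Writing each as a minterm (¬P·¬Q·R, P·¬Q·¬R, P·¬Q·R) and OR-ing them characterizes exactly where G=0, so G is the negation of that disjunction.

G(P, Q, R) = ¬((((¬P ∧ ¬Q) ∧ R) ∨ ((P ∧ ¬Q) ∧ ¬R)) ∨ ((P ∧ ¬Q) ∧ R))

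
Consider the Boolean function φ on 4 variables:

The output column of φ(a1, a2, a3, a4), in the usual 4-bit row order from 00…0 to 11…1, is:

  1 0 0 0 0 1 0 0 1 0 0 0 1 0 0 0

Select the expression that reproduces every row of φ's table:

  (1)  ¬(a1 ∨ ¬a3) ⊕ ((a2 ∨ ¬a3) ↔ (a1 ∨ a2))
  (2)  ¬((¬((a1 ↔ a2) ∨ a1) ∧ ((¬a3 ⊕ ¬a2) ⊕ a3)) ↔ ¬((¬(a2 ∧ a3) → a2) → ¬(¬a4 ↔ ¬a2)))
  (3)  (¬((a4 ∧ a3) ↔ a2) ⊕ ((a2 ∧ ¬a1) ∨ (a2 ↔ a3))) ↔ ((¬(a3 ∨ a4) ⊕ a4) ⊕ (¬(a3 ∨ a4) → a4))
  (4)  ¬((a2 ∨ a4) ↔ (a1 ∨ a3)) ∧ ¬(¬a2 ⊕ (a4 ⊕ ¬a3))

(1): at (0,0,0,0) it gives 0, but φ = 1 — eliminated.
(2): at (0,0,0,0) it gives 0, but φ = 1 — eliminated.
(4): at (0,0,0,0) it gives 0, but φ = 1 — eliminated.
Only (3) survives; checking it on all 16 rows confirms it matches φ.

3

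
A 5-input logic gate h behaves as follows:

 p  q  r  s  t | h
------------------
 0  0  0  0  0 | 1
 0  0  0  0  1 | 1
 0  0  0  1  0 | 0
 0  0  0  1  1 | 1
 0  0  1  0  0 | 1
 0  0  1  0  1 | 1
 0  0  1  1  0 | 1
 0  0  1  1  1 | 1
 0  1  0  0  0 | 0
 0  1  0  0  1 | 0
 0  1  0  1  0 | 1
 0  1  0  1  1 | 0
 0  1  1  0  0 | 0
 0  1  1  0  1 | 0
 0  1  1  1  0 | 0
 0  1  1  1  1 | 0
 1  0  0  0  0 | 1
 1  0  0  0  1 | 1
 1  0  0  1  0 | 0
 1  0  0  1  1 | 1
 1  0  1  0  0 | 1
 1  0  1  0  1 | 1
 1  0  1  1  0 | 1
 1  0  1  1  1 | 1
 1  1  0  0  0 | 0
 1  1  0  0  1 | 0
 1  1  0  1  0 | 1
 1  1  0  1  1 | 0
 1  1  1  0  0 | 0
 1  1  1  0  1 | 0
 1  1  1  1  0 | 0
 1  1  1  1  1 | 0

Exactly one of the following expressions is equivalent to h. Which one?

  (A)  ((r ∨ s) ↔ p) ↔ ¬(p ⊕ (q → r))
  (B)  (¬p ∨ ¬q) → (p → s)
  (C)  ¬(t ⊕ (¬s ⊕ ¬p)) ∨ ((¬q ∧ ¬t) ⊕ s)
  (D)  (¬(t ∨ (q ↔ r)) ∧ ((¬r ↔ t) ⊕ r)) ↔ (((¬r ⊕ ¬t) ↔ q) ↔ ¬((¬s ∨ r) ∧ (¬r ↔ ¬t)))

(A) fails at (0,0,0,0,0): the formula yields 0, h is 1.
(B) fails at (0,0,0,1,0): the formula yields 1, h is 0.
(C) fails at (0,0,0,0,1): the formula yields 0, h is 1.
(D) is the remaining candidate, and it agrees with h on all 32 inputs.

D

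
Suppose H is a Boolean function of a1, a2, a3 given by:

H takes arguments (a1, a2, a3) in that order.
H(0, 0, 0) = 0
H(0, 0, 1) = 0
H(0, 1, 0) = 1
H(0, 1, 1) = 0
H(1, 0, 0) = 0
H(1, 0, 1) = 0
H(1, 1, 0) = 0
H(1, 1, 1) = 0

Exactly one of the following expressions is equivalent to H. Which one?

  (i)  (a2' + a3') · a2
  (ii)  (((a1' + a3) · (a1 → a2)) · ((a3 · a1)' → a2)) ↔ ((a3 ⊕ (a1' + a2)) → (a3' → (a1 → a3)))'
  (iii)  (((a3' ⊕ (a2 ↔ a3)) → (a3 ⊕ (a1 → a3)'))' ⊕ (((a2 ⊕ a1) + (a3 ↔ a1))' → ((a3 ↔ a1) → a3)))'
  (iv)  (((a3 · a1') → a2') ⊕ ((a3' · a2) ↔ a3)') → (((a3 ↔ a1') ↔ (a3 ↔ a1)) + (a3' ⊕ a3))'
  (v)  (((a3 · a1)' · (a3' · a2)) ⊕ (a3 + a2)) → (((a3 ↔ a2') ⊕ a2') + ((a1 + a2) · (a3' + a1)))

(i) fails at (1,1,0): the formula yields 1, H is 0.
(ii) fails at (0,0,0): the formula yields 1, H is 0.
(iv) fails at (0,0,1): the formula yields 1, H is 0.
(v) fails at (0,0,0): the formula yields 1, H is 0.
(iii) is the remaining candidate, and it agrees with H on all 8 inputs.

iii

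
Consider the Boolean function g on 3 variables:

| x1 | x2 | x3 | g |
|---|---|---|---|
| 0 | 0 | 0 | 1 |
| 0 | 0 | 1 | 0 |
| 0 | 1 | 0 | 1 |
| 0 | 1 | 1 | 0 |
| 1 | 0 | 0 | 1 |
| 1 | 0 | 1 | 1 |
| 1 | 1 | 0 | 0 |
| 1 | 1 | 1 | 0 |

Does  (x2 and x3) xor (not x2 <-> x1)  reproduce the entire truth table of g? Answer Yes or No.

Check the formula against g row by row:
  x1=0, x2=0, x3=0: formula gives 0, but g = 1 ✗
Since they disagree at (0,0,0), the expression is not a correct formula for g.

No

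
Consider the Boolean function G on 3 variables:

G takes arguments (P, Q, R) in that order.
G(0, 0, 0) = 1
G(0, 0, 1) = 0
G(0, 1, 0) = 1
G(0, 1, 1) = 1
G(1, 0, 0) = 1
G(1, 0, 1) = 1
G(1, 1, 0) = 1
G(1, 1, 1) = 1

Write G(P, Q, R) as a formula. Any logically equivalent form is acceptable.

Only row (0,0,1) gives 0. So G is 1 everywhere except there — the complement of the minterm ¬P·¬Q·R.

G(P, Q, R) = not ((not P and not Q) and R)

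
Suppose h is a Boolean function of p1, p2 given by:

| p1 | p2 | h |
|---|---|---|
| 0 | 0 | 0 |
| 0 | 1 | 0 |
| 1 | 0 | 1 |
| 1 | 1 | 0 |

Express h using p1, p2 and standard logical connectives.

1 only at (1,0): p1 AND NOT p2.

h(p1, p2) = p1 and not p2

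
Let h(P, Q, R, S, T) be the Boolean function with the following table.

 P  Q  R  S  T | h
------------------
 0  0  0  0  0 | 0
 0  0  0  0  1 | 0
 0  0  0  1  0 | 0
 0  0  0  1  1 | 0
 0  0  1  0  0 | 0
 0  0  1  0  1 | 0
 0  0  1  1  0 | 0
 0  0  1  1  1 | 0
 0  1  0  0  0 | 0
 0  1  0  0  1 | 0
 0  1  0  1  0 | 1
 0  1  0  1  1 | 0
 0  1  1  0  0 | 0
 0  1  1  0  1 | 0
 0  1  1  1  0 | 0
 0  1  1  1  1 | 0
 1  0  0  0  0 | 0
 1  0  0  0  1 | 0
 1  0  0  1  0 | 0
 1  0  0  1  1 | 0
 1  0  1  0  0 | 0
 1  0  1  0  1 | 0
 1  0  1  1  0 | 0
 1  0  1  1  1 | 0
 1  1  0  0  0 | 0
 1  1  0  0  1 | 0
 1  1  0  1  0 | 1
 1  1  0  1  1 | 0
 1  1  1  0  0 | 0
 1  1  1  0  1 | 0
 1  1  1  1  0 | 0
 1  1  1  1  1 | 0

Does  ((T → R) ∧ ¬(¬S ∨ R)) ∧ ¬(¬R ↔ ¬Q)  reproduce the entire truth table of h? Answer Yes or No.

Yes

Evaluate ((T → R) ∧ ¬(¬S ∨ R)) ∧ ¬(¬R ↔ ¬Q) on each row and compare to h:
  P=0, Q=0, R=0, S=0, T=0: formula gives 0, h = 0 ✓
  P=0, Q=0, R=0, S=0, T=1: formula gives 0, h = 0 ✓
  P=0, Q=0, R=0, S=1, T=0: formula gives 0, h = 0 ✓
  P=0, Q=0, R=0, S=1, T=1: formula gives 0, h = 0 ✓
  … (the remaining 28 rows also agree.)
All 32 rows match — the expression computes h exactly.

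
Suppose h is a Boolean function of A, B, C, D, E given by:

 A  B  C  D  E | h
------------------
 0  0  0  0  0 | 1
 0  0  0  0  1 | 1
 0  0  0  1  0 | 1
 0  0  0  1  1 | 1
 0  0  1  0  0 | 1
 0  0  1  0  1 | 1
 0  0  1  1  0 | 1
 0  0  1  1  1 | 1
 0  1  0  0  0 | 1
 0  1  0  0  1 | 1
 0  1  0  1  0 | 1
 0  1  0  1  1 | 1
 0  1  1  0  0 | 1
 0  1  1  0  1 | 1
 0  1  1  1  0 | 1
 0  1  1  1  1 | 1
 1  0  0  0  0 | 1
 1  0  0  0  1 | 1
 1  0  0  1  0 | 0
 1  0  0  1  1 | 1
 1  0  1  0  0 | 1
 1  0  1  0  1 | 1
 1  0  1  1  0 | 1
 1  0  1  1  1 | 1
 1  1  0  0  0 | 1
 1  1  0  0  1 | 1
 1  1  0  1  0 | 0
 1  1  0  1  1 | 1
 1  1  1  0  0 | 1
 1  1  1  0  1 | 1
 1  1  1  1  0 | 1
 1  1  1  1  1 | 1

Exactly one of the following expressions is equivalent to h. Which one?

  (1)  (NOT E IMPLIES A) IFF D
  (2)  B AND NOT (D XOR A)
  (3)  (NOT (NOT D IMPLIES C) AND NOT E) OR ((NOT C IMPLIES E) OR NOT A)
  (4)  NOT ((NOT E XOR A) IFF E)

3

(1) disagrees with h on (0,0,0,0,1) (formula → 0, table → 1); rule it out.
(2) disagrees with h on (0,0,0,0,0) (formula → 0, table → 1); rule it out.
(4) disagrees with h on (1,0,0,0,0) (formula → 0, table → 1); rule it out.
(3) is the remaining candidate, and it agrees with h on all 32 inputs.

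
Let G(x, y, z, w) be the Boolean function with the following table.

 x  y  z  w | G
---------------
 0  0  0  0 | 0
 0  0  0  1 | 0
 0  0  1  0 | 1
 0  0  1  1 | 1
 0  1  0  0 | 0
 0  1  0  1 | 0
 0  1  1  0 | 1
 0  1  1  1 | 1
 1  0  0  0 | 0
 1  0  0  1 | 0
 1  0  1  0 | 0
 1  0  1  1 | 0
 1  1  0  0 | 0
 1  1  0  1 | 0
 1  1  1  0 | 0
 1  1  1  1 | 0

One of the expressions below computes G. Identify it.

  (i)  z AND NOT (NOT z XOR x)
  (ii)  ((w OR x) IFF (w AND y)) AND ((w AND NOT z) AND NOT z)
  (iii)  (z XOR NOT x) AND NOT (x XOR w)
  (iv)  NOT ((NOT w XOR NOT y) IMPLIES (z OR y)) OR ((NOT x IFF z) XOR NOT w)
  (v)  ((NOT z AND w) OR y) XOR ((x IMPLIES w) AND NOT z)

(ii) disagrees with G on (0,0,1,0) (formula → 0, table → 1); rule it out.
(iii) disagrees with G on (0,0,0,0) (formula → 1, table → 0); rule it out.
(iv) disagrees with G on (0,0,0,0) (formula → 1, table → 0); rule it out.
(v) disagrees with G on (0,0,0,0) (formula → 1, table → 0); rule it out.
That leaves (i). Evaluating it on every row reproduces the table of G exactly.

i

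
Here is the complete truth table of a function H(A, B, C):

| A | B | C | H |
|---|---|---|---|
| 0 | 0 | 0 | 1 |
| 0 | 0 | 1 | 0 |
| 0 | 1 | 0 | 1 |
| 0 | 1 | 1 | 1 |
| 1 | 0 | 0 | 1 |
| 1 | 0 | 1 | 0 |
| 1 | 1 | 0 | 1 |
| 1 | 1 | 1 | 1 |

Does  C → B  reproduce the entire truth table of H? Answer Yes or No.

Yes

Evaluate C → B on each row and compare to H:
  A=0, B=0, C=0: formula gives 1, H = 1 ✓
  A=0, B=0, C=1: formula gives 0, H = 0 ✓
  A=0, B=1, C=0: formula gives 1, H = 1 ✓
  A=0, B=1, C=1: formula gives 1, H = 1 ✓
  A=1, B=0, C=0: formula gives 1, H = 1 ✓
  … (the remaining 3 rows also agree.)
All 8 rows match — the expression computes H exactly.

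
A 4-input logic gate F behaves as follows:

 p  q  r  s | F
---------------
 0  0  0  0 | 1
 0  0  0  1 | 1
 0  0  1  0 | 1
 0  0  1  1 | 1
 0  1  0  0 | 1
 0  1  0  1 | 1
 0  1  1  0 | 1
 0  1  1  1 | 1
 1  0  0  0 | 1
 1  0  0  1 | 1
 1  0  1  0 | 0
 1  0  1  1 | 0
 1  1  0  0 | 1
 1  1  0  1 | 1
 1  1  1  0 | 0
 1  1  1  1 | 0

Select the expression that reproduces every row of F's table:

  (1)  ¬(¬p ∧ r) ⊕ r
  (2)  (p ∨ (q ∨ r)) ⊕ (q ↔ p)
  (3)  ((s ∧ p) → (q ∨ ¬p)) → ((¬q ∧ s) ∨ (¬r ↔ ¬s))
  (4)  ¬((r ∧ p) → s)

1

(2): at (0,0,1,0) it gives 0, but F = 1 — eliminated.
(3): at (0,0,1,0) it gives 0, but F = 1 — eliminated.
(4): at (0,0,0,0) it gives 0, but F = 1 — eliminated.
(1) is the remaining candidate, and it agrees with F on all 16 inputs.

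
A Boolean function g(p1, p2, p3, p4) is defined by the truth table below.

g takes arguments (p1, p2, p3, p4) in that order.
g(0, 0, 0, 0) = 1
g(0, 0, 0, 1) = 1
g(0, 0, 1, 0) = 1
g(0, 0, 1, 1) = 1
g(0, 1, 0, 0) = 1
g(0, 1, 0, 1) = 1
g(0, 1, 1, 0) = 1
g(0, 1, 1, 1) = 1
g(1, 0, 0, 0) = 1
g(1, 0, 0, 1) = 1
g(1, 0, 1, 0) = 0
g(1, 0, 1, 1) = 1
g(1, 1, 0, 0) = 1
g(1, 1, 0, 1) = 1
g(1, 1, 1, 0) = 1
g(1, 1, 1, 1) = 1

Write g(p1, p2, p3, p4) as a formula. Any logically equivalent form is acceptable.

g(p1, p2, p3, p4) = not (((p1 and not p2) and p3) and not p4)

g is 0 on exactly one input, (1,0,1,0), whose minterm is p1·¬p2·p3·¬p4. So g is the negation of that single conjunction.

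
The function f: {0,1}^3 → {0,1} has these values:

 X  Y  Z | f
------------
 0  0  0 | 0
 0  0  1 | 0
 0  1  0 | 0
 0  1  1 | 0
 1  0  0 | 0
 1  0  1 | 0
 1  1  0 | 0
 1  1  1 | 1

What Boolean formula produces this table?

The output is 1 only when every input is 1 — the AND of all inputs.

f(X, Y, Z) = (X & Y) & Z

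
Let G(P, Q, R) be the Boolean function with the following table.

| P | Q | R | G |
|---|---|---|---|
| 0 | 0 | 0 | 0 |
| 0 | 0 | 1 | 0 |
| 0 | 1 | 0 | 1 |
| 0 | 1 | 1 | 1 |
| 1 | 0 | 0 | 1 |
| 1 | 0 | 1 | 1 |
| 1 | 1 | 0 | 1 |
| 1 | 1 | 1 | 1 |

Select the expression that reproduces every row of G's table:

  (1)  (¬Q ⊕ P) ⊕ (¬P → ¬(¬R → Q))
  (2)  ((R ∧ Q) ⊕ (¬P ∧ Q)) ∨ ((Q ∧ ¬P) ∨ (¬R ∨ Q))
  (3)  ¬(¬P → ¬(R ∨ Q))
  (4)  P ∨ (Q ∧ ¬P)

(1) disagrees with G on (0,0,1) (formula → 1, table → 0); rule it out.
(2) disagrees with G on (0,0,0) (formula → 1, table → 0); rule it out.
(3) disagrees with G on (0,0,1) (formula → 1, table → 0); rule it out.
(4) is the remaining candidate, and it agrees with G on all 8 inputs.

4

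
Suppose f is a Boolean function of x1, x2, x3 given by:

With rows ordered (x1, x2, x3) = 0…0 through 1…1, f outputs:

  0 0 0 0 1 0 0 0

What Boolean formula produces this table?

Only row (1,0,0) gives 1. That row's minterm x1·¬x2·¬x3 is f directly.

f(x1, x2, x3) = (x1 · x2') · x3'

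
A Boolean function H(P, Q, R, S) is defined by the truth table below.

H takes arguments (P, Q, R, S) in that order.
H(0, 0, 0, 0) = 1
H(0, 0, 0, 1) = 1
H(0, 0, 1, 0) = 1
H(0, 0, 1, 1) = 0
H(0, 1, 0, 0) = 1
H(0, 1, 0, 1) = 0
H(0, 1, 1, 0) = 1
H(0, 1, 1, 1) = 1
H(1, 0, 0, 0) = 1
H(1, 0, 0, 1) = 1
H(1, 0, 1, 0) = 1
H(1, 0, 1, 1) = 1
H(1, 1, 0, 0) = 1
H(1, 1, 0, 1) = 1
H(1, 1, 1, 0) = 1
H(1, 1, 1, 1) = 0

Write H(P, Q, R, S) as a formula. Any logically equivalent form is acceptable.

H(P, Q, R, S) = not (((((not P and not Q) and R) and S) or (((not P and Q) and not R) and S)) or (((P and Q) and R) and S))

The 0-rows are (0,0,1,1), (0,1,0,1), (1,1,1,1). Take each as a conjunction (¬P·¬Q·R·S, ¬P·Q·¬R·S, P·Q·R·S), form their disjunction, and complement — that gives a formula that is 1 everywhere H is.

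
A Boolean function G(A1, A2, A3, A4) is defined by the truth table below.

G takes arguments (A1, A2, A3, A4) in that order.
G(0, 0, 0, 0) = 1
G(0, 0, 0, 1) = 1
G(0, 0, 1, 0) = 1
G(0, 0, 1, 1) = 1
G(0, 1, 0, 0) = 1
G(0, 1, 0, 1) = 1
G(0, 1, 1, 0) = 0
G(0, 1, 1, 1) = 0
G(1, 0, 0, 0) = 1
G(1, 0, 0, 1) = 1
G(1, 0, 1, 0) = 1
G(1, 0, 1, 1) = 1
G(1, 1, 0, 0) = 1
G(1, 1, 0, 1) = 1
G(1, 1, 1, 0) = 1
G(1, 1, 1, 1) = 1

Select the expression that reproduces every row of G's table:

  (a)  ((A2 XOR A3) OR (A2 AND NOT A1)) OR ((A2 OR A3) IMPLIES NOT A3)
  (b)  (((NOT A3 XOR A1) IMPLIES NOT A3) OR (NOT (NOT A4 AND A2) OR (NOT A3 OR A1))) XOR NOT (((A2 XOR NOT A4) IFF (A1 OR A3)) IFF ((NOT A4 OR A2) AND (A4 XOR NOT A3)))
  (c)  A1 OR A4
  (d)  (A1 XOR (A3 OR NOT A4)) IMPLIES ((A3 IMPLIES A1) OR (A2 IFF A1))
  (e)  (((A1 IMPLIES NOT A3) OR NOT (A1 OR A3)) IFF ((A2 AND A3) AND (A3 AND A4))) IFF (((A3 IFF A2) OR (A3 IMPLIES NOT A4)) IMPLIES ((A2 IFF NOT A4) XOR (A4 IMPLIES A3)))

d

(a) disagrees with G on (0,1,1,0) (formula → 1, table → 0); rule it out.
(b) disagrees with G on (0,0,0,0) (formula → 0, table → 1); rule it out.
(c) disagrees with G on (0,0,0,0) (formula → 0, table → 1); rule it out.
(e) disagrees with G on (0,0,0,0) (formula → 0, table → 1); rule it out.
Only (d) survives; checking it on all 16 rows confirms it matches G.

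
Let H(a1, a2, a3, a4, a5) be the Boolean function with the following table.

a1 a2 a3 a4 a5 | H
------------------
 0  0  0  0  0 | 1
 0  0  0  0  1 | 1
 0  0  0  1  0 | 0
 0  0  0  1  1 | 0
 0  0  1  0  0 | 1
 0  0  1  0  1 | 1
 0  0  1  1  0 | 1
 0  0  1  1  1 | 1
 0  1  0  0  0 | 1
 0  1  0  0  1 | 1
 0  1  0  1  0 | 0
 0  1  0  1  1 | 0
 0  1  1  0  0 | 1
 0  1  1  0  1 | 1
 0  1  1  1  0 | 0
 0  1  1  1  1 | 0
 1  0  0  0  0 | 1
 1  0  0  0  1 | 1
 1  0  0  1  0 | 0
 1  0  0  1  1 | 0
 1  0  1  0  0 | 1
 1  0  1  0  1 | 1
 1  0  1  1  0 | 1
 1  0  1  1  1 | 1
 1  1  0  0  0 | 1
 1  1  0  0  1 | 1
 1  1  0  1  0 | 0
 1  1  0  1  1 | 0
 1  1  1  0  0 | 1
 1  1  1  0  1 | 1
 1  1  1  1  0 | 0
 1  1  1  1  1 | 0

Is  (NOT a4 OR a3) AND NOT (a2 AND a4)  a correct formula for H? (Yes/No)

Check the formula against H row by row:
  a1=0, a2=0, a3=0, a4=0, a5=0: formula gives 1, H = 1 ✓
  a1=0, a2=0, a3=0, a4=0, a5=1: formula gives 1, H = 1 ✓
  a1=0, a2=0, a3=0, a4=1, a5=0: formula gives 0, H = 0 ✓
  a1=0, a2=0, a3=0, a4=1, a5=1: formula gives 0, H = 0 ✓
  … (the remaining 28 rows also agree.)
No disagreement on any input; they are logically equivalent.

Yes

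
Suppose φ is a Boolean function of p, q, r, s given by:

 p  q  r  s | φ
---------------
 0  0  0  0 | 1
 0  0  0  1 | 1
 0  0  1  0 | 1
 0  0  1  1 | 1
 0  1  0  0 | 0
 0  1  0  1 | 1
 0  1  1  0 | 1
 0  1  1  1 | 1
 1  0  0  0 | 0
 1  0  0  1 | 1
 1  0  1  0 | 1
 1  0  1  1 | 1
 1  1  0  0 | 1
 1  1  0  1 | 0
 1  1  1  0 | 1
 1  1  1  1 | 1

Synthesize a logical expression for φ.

φ(p, q, r, s) = not (((((not p and q) and not r) and not s) or (((p and not q) and not r) and not s)) or (((p and q) and not r) and s))

The 0-rows are (0,1,0,0), (1,0,0,0), (1,1,0,1). Take each as a conjunction (¬p·q·¬r·¬s, p·¬q·¬r·¬s, p·q·¬r·s), form their disjunction, and complement — that gives a formula that is 1 everywhere φ is.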